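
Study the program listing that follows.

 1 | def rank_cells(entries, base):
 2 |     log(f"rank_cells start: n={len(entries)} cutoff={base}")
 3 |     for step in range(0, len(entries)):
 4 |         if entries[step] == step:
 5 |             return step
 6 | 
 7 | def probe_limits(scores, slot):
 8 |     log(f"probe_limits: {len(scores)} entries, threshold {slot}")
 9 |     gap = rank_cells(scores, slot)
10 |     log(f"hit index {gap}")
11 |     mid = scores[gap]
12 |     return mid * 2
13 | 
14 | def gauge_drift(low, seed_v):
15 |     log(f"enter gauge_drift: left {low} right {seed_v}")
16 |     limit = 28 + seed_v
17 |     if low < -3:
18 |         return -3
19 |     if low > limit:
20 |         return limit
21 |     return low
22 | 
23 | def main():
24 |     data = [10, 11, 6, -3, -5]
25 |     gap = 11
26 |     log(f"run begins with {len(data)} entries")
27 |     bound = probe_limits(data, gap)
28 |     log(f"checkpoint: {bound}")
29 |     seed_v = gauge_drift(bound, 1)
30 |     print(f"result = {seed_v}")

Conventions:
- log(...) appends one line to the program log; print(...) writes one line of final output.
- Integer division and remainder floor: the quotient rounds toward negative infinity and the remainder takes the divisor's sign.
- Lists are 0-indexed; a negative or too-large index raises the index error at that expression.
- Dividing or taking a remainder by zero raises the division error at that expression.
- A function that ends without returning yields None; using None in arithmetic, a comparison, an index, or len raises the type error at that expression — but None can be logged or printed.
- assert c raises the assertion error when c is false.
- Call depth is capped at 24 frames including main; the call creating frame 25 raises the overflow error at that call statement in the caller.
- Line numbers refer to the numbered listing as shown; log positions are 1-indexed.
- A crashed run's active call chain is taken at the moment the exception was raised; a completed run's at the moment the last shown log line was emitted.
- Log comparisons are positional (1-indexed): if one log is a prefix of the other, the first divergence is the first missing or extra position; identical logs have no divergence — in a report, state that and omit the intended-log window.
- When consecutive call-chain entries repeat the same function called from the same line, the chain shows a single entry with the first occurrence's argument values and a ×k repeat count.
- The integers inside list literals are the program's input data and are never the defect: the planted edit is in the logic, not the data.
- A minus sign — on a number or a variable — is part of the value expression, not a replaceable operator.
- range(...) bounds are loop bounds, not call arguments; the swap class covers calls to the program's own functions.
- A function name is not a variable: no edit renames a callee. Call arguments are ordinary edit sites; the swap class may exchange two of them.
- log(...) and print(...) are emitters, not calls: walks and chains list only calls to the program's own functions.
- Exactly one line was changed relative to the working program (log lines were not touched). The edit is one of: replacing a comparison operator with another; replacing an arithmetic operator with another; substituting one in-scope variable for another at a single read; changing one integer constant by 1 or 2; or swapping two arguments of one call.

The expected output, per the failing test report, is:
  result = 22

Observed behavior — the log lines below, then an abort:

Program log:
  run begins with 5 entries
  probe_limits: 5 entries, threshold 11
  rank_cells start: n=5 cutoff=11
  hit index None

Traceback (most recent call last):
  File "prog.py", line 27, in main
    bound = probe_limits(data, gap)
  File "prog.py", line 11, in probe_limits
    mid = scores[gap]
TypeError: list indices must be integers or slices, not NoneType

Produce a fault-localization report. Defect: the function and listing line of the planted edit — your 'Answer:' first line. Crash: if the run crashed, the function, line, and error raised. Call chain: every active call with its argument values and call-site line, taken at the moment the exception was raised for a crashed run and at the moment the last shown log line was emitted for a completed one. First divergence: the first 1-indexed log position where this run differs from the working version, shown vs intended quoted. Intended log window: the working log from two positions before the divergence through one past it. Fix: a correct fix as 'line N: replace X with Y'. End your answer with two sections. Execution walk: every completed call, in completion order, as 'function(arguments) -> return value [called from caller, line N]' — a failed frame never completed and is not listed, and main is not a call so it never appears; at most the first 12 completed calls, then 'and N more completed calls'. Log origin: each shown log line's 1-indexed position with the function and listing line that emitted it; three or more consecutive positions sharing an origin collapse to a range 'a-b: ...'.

Answer: the defect is in rank_cells at line 4.
Key fact: The earliest visible damage is log position 4 — 'hit index None' rather than the intended 'hit index 1'.
Crash: probe_limits, line 11, TypeError.
Call chain: main -> probe_limits([10, 11, 6, -3, -5], 11) (called at line 27).
First divergence: at position 4 the run shows 'hit index None' where the working version logs 'hit index 1'.
Intended log window:
  2: probe_limits: 5 entries, threshold 11
  3: rank_cells start: n=5 cutoff=11
  4: hit index 1
  5: checkpoint: 22
Execution walk:
  rank_cells([10, 11, 6, -3, -5], 11) -> None  [called from probe_limits, line 9]
Origin of each log line:
  1: emitted by main (line 26)
  2: emitted by probe_limits (line 8)
  3: emitted by rank_cells (line 2)
  4: emitted by probe_limits (line 10)
A correct fix: line 4: replace `entries[step] == step` with `entries[step] == base`.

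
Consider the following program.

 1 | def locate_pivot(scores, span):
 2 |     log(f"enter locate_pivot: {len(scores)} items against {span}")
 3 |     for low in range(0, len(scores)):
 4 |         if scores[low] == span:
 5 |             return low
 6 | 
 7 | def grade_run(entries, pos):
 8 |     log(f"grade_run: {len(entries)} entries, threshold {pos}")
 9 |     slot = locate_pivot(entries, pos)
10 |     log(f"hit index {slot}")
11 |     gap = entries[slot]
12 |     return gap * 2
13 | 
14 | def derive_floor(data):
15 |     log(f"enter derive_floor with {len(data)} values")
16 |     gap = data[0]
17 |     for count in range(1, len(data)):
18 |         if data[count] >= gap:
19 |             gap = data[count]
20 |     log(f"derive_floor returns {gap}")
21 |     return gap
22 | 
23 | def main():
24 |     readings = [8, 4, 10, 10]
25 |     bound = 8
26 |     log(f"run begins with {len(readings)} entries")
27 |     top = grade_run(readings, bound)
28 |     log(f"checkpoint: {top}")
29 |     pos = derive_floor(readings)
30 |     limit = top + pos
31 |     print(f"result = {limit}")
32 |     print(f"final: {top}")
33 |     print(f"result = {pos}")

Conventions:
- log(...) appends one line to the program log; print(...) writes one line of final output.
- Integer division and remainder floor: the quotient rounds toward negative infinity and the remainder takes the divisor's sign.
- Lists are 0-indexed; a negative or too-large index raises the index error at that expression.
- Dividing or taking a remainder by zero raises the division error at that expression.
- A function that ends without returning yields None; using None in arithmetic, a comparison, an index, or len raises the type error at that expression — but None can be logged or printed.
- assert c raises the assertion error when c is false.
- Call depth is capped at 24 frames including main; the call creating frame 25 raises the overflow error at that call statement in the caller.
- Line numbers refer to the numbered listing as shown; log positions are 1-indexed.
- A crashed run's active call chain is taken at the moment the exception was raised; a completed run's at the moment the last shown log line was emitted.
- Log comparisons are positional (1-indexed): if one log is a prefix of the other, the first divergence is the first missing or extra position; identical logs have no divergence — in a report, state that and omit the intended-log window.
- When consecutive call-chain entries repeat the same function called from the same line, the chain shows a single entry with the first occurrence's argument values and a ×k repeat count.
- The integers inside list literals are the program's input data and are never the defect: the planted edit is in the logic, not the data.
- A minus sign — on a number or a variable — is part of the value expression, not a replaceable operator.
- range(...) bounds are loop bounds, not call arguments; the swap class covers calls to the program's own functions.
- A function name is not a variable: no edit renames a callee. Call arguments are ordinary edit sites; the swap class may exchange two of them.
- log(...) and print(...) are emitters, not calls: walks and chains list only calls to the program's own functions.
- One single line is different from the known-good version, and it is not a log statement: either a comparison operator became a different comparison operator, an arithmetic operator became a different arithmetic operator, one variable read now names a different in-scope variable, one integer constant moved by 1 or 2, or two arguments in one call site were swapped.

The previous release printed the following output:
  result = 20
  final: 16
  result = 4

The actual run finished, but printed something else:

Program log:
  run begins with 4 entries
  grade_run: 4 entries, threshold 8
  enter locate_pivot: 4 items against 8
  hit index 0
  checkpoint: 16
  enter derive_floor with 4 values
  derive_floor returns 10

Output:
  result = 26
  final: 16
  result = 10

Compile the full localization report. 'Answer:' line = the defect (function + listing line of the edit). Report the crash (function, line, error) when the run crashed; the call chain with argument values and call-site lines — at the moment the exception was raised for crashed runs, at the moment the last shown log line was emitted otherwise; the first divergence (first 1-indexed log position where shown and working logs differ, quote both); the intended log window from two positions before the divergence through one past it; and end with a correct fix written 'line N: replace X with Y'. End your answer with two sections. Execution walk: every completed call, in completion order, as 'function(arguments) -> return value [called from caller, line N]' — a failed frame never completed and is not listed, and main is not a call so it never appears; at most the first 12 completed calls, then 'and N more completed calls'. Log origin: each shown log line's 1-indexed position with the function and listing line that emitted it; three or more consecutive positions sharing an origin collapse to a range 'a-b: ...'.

Answer: the defect is in derive_floor at line 18.
Core observation: Position 7 is the first bad log line: 'derive_floor returns 10' should read 'derive_floor returns 4'.
Call chain: main -> derive_floor([8, 4, 10, 10]) (called at line 29).
First divergence: at position 7 the run shows 'derive_floor returns 10' where the working version logs 'derive_floor returns 4'.
Intended log window:
  5: checkpoint: 16
  6: enter derive_floor with 4 values
  7: derive_floor returns 4
Execution walk:
  locate_pivot([8, 4, 10, 10], 8) -> 0  [called from grade_run, line 9]
  grade_run([8, 4, 10, 10], 8) -> 16  [called from main, line 27]
  derive_floor([8, 4, 10, 10]) -> 10  [called from main, line 29]
Log origins:
  1: from main, line 26
  2: from grade_run, line 8
  3: from locate_pivot, line 2
  4: from grade_run, line 10
  5: from main, line 28
  6: from derive_floor, line 15
  7: from derive_floor, line 20
A correct fix: line 18: replace `>=` with `<`.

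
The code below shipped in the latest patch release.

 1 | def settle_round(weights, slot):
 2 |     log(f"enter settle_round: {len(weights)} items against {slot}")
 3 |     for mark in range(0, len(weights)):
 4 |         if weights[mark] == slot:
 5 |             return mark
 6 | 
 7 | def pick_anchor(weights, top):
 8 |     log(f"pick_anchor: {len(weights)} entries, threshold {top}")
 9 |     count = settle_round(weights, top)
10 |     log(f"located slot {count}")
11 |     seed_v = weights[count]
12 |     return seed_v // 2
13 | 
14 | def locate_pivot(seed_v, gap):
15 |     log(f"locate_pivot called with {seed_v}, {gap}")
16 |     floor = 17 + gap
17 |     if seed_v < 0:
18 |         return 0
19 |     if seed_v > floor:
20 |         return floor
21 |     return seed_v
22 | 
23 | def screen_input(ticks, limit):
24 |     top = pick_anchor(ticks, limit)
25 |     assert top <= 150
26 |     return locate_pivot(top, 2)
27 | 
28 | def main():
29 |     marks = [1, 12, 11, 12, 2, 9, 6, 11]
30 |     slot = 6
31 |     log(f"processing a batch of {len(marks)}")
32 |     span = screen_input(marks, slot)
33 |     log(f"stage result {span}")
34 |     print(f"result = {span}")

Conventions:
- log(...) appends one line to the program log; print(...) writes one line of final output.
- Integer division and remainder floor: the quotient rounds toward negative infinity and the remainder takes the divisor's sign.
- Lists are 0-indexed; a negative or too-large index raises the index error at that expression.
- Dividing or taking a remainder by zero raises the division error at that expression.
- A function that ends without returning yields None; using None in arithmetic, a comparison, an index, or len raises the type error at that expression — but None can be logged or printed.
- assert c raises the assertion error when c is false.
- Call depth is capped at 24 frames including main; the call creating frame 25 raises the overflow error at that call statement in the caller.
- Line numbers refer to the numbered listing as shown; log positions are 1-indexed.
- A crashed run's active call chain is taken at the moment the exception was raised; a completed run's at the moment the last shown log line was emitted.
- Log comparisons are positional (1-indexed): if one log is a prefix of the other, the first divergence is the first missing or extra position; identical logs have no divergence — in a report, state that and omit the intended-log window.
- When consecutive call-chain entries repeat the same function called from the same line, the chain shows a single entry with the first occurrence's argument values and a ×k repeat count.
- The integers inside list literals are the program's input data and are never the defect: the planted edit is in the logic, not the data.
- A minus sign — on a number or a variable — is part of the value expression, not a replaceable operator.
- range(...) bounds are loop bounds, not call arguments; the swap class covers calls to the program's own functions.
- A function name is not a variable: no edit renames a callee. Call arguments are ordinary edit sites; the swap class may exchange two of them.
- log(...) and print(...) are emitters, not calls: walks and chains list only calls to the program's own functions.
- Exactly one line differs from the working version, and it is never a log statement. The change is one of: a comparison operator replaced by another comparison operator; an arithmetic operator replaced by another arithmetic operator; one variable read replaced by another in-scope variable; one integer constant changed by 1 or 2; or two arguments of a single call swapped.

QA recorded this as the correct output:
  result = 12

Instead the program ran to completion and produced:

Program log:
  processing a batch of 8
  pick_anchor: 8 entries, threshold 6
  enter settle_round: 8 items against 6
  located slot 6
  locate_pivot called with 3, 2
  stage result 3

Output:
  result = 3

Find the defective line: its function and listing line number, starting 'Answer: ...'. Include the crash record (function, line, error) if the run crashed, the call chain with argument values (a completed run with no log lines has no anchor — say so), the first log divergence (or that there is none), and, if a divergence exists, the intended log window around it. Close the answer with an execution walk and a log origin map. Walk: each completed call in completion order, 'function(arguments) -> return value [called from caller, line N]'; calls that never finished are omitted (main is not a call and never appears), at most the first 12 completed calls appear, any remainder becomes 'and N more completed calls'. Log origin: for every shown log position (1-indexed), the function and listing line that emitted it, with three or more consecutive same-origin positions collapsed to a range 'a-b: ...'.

Answer: the defect is in pick_anchor at line 12.
Key fact: The earliest visible damage is log position 5 — 'locate_pivot called with 3, 2' rather than the intended 'locate_pivot called with 12, 2'.
Call chain: main.
First divergence: at position 5 the run shows 'locate_pivot called with 3, 2' where the working version logs 'locate_pivot called with 12, 2'.
Intended log window:
  3: enter settle_round: 8 items against 6
  4: located slot 6
  5: locate_pivot called with 12, 2
  6: stage result 12
Execution walk:
  settle_round([1, 12, 11, 12, 2, 9, 6, 11], 6) -> 6  [called from pick_anchor, line 9]
  pick_anchor([1, 12, 11, 12, 2, 9, 6, 11], 6) -> 3  [called from screen_input, line 24]
  locate_pivot(3, 2) -> 3  [called from screen_input, line 26]
  screen_input([1, 12, 11, 12, 2, 9, 6, 11], 6) -> 3  [called from main, line 32]
Log origin:
  1: from main, line 31
  2: from pick_anchor, line 8
  3: from settle_round, line 2
  4: from pick_anchor, line 10
  5: from locate_pivot, line 15
  6: from main, line 33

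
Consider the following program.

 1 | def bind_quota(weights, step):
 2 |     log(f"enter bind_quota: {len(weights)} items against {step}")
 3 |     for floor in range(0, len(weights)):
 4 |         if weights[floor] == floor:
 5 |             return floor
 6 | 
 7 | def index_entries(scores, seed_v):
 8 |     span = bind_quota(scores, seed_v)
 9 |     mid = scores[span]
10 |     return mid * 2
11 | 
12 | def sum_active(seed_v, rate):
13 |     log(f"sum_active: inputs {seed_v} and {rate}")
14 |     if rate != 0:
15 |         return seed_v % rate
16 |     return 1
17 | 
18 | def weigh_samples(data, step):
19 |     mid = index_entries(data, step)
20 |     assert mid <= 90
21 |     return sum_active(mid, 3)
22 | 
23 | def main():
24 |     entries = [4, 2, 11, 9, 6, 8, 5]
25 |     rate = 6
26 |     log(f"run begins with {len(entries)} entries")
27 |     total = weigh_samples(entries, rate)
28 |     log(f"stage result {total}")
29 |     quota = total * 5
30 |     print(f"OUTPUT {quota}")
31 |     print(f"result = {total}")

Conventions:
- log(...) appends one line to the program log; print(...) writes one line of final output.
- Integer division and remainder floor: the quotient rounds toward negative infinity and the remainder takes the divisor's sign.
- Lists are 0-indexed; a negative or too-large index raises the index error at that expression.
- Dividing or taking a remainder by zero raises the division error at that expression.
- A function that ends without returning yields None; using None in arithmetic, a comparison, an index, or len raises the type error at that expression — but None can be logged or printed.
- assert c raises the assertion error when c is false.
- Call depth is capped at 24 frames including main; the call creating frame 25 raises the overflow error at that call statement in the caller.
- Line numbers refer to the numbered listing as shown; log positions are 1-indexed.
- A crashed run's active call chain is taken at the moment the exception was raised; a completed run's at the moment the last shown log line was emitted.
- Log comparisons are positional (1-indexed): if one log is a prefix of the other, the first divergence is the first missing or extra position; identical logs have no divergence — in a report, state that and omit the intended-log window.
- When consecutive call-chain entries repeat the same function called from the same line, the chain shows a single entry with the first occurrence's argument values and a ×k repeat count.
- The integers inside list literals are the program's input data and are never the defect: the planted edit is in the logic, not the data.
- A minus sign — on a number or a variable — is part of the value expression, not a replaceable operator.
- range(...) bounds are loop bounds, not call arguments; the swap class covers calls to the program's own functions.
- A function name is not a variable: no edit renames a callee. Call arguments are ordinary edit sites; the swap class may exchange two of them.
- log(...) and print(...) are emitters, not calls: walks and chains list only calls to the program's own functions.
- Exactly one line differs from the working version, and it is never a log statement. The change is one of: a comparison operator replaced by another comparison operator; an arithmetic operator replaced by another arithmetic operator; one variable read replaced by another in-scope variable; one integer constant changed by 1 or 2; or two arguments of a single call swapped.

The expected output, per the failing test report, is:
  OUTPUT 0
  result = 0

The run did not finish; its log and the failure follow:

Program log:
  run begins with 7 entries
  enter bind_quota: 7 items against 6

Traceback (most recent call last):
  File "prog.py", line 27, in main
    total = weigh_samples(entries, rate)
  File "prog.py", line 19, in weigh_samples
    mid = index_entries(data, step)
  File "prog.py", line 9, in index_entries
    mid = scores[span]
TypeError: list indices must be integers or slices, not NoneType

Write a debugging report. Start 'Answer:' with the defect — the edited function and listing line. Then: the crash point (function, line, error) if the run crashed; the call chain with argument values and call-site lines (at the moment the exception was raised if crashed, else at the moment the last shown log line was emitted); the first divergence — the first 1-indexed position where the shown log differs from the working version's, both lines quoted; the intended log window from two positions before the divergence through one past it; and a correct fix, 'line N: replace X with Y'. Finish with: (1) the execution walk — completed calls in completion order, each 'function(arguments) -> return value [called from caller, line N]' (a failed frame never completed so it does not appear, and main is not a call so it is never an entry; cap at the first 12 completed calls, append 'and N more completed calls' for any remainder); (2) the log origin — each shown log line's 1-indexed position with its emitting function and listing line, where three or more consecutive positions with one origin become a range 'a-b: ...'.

Answer: the defect is in bind_quota at line 4.
Key observation: After 2 matching log lines the faulty run goes silent, while the working version continues with 'sum_active: inputs 12 and 3'.
Crash: index_entries, line 9, TypeError.
Call chain: main -> weigh_samples([4, 2, 11, 9, 6, 8, 5], 6) (called at line 27) -> index_entries([4, 2, 11, 9, 6, 8, 5], 6) (called at line 19).
First divergence: position 3 — after 2 matching lines the faulty run goes silent; intended next line 'sum_active: inputs 12 and 3'.
Intended log window:
  1: run begins with 7 entries
  2: enter bind_quota: 7 items against 6
  3: sum_active: inputs 12 and 3
  4: stage result 0
Execution walk:
  bind_quota([4, 2, 11, 9, 6, 8, 5], 6) -> None  [called from index_entries, line 8]
Log origins:
  1: from main, line 26
  2: from bind_quota, line 2
A correct fix: line 4: replace `weights[floor] == floor` with `weights[floor] == step`.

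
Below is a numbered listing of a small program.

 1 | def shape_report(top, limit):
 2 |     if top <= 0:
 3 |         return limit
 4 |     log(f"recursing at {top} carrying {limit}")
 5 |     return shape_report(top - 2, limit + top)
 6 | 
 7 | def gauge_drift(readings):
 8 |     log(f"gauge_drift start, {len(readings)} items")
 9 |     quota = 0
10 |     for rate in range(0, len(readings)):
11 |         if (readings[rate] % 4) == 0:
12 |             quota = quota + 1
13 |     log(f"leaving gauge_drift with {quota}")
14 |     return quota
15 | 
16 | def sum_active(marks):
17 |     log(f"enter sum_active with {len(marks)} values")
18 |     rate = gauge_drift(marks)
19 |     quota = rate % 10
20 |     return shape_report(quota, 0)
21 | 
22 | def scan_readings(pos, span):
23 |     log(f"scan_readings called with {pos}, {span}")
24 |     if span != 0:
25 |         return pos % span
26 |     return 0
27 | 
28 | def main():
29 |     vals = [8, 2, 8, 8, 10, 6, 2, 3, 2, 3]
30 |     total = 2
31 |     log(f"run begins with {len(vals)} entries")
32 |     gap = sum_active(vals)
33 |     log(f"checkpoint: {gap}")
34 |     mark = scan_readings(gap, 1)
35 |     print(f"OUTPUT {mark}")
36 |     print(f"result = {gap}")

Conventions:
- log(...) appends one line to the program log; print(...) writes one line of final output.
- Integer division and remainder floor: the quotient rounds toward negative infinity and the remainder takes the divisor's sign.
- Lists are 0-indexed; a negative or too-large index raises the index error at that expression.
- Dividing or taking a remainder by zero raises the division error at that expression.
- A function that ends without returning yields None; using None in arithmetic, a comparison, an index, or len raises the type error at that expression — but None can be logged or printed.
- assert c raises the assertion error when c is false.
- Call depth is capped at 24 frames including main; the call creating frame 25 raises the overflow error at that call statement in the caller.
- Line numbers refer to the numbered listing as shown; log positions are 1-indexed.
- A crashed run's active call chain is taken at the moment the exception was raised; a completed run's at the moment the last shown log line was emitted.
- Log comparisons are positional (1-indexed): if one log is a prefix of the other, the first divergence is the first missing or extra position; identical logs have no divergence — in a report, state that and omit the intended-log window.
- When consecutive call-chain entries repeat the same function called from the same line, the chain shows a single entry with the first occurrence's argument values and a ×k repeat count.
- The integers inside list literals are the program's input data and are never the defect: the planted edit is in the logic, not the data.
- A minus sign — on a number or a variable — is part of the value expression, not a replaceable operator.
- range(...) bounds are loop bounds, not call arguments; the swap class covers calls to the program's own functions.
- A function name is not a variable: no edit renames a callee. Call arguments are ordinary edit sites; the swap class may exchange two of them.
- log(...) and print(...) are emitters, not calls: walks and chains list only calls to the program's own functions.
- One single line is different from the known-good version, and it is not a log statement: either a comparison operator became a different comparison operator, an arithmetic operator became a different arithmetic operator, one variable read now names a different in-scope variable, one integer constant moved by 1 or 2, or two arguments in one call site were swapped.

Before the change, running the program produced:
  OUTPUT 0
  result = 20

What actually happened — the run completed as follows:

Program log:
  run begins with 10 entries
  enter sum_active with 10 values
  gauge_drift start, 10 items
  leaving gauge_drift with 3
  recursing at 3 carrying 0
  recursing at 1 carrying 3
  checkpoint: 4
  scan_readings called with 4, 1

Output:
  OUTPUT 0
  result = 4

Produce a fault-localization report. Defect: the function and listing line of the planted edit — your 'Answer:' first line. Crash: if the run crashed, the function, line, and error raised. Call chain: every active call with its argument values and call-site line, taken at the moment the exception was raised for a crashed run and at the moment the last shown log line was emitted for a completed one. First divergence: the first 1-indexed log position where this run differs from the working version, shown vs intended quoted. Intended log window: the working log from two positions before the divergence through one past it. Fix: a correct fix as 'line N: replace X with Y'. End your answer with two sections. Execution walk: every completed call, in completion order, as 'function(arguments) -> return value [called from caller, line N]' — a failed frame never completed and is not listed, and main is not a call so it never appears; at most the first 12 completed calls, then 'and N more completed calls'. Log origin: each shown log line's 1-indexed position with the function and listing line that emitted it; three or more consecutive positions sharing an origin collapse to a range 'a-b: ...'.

Answer: the defect is in gauge_drift at line 11.
Key fact: Log line 4 is where behavior first shows: 'leaving gauge_drift with 3' appears instead of 'leaving gauge_drift with 8'.
Call chain: main -> scan_readings(4, 1) (called at line 34).
First divergence: at position 4 the run shows 'leaving gauge_drift with 3' where the working version logs 'leaving gauge_drift with 8'.
Intended log window:
  2: enter sum_active with 10 values
  3: gauge_drift start, 10 items
  4: leaving gauge_drift with 8
  5: recursing at 8 carrying 0
Execution walk:
  gauge_drift([8, 2, 8, 8, 10, 6, 2, 3, 2, 3]) -> 3  [called from sum_active, line 18]
  shape_report(-1, 4) -> 4  [called from shape_report, line 5]
  shape_report(1, 3) -> 4  [called from shape_report, line 5]
  shape_report(3, 0) -> 4  [called from sum_active, line 20]
  sum_active([8, 2, 8, 8, 10, 6, 2, 3, 2, 3]) -> 4  [called from main, line 32]
  scan_readings(4, 1) -> 0  [called from main, line 34]
Log origins:
  1 — main, line 31
  2 — sum_active, line 17
  3 — gauge_drift, line 8
  4 — gauge_drift, line 13
  5 — shape_report, line 4
  6 — shape_report, line 4
  7 — main, line 33
  8 — scan_readings, line 23
A correct fix: line 11: replace `4` with `2`.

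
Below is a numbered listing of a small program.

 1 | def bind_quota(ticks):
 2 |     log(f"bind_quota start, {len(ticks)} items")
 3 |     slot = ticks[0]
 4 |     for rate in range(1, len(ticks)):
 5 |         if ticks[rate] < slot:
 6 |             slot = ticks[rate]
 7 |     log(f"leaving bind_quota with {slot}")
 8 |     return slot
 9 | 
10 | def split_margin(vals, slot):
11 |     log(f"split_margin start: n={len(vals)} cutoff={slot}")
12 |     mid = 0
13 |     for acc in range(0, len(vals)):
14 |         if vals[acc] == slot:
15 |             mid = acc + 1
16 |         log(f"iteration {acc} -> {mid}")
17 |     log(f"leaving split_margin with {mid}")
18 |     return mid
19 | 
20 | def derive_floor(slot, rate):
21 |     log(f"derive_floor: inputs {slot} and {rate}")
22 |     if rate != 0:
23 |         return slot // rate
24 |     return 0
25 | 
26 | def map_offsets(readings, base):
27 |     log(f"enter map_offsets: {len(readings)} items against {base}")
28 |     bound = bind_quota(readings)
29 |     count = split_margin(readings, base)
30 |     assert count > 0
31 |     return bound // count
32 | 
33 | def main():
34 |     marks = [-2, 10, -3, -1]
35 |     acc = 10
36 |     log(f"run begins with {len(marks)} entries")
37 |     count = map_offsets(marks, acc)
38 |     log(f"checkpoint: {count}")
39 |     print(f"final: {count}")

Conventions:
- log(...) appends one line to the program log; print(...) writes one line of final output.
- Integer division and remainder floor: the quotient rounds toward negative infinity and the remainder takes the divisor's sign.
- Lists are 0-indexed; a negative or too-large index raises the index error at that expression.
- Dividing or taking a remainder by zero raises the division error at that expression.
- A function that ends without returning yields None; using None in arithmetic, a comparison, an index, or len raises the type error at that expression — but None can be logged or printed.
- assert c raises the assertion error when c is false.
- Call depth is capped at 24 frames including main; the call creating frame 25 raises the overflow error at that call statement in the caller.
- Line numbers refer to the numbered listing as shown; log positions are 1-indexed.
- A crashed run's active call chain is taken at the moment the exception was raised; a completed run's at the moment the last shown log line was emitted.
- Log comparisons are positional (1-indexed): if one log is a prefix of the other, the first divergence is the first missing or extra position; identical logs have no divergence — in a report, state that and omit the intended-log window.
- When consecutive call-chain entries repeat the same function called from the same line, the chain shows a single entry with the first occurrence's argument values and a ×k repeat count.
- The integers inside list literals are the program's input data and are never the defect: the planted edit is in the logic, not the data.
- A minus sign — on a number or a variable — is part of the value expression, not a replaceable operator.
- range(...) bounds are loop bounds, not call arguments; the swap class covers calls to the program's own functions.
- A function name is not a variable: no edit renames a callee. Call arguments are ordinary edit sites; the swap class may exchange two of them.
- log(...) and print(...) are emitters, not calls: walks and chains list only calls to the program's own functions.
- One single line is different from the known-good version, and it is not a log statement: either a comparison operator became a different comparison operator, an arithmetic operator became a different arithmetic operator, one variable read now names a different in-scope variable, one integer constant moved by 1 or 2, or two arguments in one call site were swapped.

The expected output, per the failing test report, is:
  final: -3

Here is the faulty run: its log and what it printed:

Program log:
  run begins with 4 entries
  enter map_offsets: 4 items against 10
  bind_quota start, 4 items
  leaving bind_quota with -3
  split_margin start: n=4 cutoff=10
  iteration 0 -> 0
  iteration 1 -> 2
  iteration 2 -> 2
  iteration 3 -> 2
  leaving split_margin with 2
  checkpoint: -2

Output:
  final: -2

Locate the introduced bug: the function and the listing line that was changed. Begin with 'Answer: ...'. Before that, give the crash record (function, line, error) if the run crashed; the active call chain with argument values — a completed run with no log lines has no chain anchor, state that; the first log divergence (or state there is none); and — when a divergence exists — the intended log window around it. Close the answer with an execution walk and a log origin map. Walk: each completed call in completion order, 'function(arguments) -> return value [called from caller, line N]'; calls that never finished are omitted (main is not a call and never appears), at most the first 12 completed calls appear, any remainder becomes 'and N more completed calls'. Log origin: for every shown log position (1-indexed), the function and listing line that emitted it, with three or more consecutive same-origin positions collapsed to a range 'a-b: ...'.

Answer: the defect is in split_margin at line 15.
Key fact: Log line 7 is where behavior first shows: 'iteration 1 -> 2' appears instead of 'iteration 1 -> 1'.
Call chain: main.
First divergence: position 7 — the shown line 'iteration 1 -> 2' should read 'iteration 1 -> 1'.
Intended log window:
  5: split_margin start: n=4 cutoff=10
  6: iteration 0 -> 0
  7: iteration 1 -> 1
  8: iteration 2 -> 1
Execution walk:
  bind_quota([-2, 10, -3, -1]) -> -3  [called from map_offsets, line 28]
  split_margin([-2, 10, -3, -1], 10) -> 2  [called from map_offsets, line 29]
  map_offsets([-2, 10, -3, -1], 10) -> -2  [called from main, line 37]
Log line origins:
  1: emitted by main (line 36)
  2: emitted by map_offsets (line 27)
  3: emitted by bind_quota (line 2)
  4: emitted by bind_quota (line 7)
  5: emitted by split_margin (line 11)
  6-9: emitted by split_margin (line 16)
  10: emitted by split_margin (line 17)
  11: emitted by main (line 38)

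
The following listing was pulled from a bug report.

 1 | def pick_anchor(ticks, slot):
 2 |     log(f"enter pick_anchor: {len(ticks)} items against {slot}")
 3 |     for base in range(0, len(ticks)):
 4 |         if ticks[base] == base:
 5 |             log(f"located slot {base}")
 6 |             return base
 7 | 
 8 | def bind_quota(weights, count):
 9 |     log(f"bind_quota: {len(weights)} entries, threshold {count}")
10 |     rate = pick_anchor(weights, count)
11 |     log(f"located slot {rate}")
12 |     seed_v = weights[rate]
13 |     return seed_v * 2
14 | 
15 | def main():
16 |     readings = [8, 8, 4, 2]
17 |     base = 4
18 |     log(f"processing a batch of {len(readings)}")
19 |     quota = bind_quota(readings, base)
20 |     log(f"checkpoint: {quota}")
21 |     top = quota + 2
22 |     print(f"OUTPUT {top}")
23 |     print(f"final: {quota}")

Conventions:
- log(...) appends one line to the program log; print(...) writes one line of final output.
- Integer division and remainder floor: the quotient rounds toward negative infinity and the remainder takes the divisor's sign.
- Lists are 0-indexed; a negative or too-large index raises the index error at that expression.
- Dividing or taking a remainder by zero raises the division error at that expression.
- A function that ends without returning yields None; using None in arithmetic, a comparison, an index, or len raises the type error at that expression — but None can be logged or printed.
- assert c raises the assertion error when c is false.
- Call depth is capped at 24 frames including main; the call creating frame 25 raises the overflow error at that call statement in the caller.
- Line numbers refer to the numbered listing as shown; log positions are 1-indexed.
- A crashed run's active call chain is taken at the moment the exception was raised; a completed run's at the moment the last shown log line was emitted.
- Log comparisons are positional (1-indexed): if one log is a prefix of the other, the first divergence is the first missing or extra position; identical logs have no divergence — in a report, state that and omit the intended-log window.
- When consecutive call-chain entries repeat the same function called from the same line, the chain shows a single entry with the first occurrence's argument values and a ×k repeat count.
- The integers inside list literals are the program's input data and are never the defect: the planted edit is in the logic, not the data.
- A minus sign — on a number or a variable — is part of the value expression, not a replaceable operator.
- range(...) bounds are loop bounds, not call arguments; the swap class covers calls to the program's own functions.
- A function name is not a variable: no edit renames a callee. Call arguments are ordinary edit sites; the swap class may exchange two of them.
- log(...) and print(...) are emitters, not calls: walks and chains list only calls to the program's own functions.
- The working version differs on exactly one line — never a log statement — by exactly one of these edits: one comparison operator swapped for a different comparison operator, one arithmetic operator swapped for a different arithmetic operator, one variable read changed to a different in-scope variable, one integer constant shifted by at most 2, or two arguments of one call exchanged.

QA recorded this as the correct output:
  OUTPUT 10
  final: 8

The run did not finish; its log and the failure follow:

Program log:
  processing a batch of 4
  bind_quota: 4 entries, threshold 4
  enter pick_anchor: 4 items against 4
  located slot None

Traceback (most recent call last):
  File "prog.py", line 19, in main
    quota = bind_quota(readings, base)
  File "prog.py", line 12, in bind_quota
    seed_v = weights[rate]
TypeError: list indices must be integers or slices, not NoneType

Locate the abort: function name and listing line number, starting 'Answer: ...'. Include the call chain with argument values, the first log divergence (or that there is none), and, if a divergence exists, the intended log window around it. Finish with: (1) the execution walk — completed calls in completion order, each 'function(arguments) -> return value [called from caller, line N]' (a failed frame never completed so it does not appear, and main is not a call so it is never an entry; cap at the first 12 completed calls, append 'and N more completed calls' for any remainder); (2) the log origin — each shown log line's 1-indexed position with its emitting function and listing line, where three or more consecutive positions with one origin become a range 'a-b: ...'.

Answer: the error was raised in bind_quota, line 12.
Core observation: Everything matches until log position 4, which reads 'located slot None' in place of 'located slot 2'.
Call chain: main -> bind_quota([8, 8, 4, 2], 4) (called at line 19).
First divergence: position 4 — the shown line 'located slot None' should read 'located slot 2'.
Intended log window:
  2: bind_quota: 4 entries, threshold 4
  3: enter pick_anchor: 4 items against 4
  4: located slot 2
  5: located slot 2
Execution walk:
  pick_anchor([8, 8, 4, 2], 4) -> None  [called from bind_quota, line 10]
Log line origins:
  1: logged in main at line 18
  2: logged in bind_quota at line 9
  3: logged in pick_anchor at line 2
  4: logged in bind_quota at line 11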